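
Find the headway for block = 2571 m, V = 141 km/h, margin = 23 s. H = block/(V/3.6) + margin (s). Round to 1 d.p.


V = 141 / 3.6 = 39.1667 m/s
Block traversal time = 2571 / 39.1667 = 65.6426 s
Headway = 65.6426 + 23
Headway = 88.6 s

88.6


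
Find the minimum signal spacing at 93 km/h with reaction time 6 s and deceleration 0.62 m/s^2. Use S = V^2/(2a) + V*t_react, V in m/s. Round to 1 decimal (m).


V = 93 / 3.6 = 25.8333 m/s
Braking distance = 25.8333^2 / (2*0.62) = 538.1944 m
Sighting distance = 25.8333 * 6 = 155.0 m
S = 538.1944 + 155.0 = 693.2 m

693.2


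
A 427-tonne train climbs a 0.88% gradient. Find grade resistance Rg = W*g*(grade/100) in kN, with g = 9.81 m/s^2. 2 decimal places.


Rg = W * 9.81 * grade / 100
Rg = 427 * 9.81 * 0.88 / 100
Rg = 4188.87 * 0.0088
Rg = 36.86 kN

36.86


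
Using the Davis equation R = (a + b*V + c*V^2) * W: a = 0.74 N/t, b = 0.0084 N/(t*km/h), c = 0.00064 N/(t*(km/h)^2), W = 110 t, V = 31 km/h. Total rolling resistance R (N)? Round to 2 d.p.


b*V = 0.0084 * 31 = 0.2604
c*V^2 = 0.00064 * 961 = 0.61504
R_per_t = 0.74 + 0.2604 + 0.61504 = 1.61544 N/t
R_total = 1.61544 * 110 = 177.70 N

177.70


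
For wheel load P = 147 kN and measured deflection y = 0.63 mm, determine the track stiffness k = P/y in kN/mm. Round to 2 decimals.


Track stiffness k = P / y
k = 147 / 0.63
k = 233.33 kN/mm

233.33


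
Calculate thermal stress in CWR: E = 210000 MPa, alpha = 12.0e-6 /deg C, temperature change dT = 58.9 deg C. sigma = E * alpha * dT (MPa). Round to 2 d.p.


sigma = E * alpha * dT
sigma = 210000 * 12.0e-6 * 58.9
sigma = 2.52 * 58.9
sigma = 148.43 MPa

148.43


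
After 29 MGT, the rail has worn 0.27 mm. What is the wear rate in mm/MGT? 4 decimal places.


Wear rate = total wear / cumulative tonnage
Rate = 0.27 / 29
Rate = 0.0093 mm/MGT

0.0093


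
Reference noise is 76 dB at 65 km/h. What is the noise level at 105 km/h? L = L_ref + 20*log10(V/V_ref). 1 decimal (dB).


V/V_ref = 105 / 65 = 1.615385
log10(1.615385) = 0.208276
20 * 0.208276 = 4.1655
L = 76 + 4.1655 = 80.2 dB

80.2


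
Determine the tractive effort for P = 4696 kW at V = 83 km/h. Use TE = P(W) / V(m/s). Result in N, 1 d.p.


Convert: P = 4696 kW = 4696000 W
V = 83 / 3.6 = 23.0556 m/s
TE = 4696000 / 23.0556
TE = 203681.9 N

203681.9


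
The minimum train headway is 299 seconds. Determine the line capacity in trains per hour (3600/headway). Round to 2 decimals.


Capacity = 3600 / headway
Capacity = 3600 / 299
Capacity = 12.04 trains/hour

12.04


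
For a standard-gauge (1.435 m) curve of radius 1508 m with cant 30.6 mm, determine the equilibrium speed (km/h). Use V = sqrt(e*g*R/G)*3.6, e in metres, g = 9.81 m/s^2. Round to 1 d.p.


Convert cant: e = 30.6 mm = 0.0306 m
V_ms = sqrt(0.0306 * 9.81 * 1508 / 1.435)
V_ms = sqrt(315.456786) = 17.7611 m/s
V = 17.7611 * 3.6 = 63.9 km/h

63.9


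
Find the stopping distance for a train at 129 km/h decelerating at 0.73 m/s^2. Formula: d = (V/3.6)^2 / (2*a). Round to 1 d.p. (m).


Convert speed: V = 129 / 3.6 = 35.8333 m/s
V^2 = 1284.0278
d = 1284.0278 / (2 * 0.73)
d = 1284.0278 / 1.46
d = 879.5 m

879.5


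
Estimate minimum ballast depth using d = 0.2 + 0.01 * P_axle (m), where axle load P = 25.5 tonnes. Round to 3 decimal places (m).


d = 0.2 + 0.01 * 25.5
d = 0.2 + 0.255
d = 0.455 m

0.455


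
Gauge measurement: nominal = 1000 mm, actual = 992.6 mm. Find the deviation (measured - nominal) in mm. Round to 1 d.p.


Deviation = measured - nominal
Deviation = 992.6 - 1000
Deviation = -7.4 mm

-7.4


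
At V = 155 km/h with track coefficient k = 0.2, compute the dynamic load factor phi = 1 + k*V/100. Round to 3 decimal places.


phi = 1 + k * V / 100
phi = 1 + 0.2 * 155 / 100
phi = 1 + 0.31
phi = 1.310

1.310


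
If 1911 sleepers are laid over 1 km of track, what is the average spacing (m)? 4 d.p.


Spacing = 1000 m / number of sleepers
Spacing = 1000 / 1911
Spacing = 0.5233 m

0.5233


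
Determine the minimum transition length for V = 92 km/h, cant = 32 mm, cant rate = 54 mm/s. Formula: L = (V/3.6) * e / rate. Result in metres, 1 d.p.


Convert speed: V = 92 / 3.6 = 25.5556 m/s
L = 25.5556 * 32 / 54
L = 817.7778 / 54
L = 15.1 m

15.1


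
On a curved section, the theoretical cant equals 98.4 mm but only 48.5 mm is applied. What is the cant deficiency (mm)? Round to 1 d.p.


Cant deficiency = equilibrium cant - actual cant
CD = 98.4 - 48.5
CD = 49.9 mm

49.9


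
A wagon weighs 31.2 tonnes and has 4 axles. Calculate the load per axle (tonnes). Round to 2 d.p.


Load per axle = total weight / number of axles
Load = 31.2 / 4
Load = 7.80 tonnes

7.80


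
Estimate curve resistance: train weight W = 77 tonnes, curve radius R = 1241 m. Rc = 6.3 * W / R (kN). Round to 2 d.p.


Rc = 6.3 * W / R
Rc = 6.3 * 77 / 1241
Rc = 485.1 / 1241
Rc = 0.39 kN

0.39


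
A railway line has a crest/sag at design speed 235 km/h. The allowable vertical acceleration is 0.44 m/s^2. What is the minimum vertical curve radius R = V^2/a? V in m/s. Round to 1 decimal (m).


Convert speed: V = 235 / 3.6 = 65.2778 m/s
V^2 = 4261.1883 m^2/s^2
R_v = 4261.1883 / 0.44
R_v = 9684.5 m

9684.5


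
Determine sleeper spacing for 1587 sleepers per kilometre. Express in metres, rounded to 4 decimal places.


Spacing = 1000 m / number of sleepers
Spacing = 1000 / 1587
Spacing = 0.6301 m

0.6301


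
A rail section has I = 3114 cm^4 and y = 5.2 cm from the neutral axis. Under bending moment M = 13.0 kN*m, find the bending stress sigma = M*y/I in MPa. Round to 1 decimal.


Convert units:
M = 13.0 kN*m = 13000000 N*mm
y = 5.2 cm = 52 mm
I = 3114 cm^4 = 31140000 mm^4
sigma = 13000000 * 52 / 31140000
sigma = 21.7 MPa

21.7


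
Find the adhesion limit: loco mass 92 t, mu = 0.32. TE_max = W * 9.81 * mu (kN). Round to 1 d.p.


TE_max = W * g * mu
TE_max = 92 * 9.81 * 0.32
TE_max = 902.52 * 0.32
TE_max = 288.8 kN

288.8


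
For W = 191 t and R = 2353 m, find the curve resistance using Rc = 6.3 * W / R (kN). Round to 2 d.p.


Rc = 6.3 * W / R
Rc = 6.3 * 191 / 2353
Rc = 1203.3 / 2353
Rc = 0.51 kN

0.51


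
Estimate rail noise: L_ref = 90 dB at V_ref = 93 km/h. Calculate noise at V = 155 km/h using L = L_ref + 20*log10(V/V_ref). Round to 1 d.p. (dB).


V/V_ref = 155 / 93 = 1.666667
log10(1.666667) = 0.221849
20 * 0.221849 = 4.437
L = 90 + 4.437 = 94.4 dB

94.4


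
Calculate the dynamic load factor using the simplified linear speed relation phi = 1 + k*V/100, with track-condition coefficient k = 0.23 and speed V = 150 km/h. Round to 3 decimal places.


phi = 1 + k * V / 100
phi = 1 + 0.23 * 150 / 100
phi = 1 + 0.345
phi = 1.345

1.345


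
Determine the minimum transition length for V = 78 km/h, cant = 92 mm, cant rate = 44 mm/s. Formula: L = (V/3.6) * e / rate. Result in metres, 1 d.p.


Convert speed: V = 78 / 3.6 = 21.6667 m/s
L = 21.6667 * 92 / 44
L = 1993.3333 / 44
L = 45.3 m

45.3


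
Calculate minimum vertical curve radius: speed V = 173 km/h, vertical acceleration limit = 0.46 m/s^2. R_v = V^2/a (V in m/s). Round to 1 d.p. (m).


Convert speed: V = 173 / 3.6 = 48.0556 m/s
V^2 = 2309.3364 m^2/s^2
R_v = 2309.3364 / 0.46
R_v = 5020.3 m

5020.3


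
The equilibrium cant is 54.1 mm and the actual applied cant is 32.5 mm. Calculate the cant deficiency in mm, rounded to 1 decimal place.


Cant deficiency = equilibrium cant - actual cant
CD = 54.1 - 32.5
CD = 21.6 mm

21.6


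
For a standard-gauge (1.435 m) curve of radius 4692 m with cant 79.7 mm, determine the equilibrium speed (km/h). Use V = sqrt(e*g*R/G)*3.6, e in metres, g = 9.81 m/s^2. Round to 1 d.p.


Convert cant: e = 79.7 mm = 0.0797 m
V_ms = sqrt(0.0797 * 9.81 * 4692 / 1.435)
V_ms = sqrt(2556.427208) = 50.5611 m/s
V = 50.5611 * 3.6 = 182.0 km/h

182.0


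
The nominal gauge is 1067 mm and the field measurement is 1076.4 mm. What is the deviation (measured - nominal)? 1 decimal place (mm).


Deviation = measured - nominal
Deviation = 1076.4 - 1067
Deviation = 9.4 mm

9.4


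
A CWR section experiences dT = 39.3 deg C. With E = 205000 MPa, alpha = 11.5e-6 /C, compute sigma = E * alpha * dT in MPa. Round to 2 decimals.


sigma = E * alpha * dT
sigma = 205000 * 11.5e-6 * 39.3
sigma = 2.3575 * 39.3
sigma = 92.65 MPa

92.65


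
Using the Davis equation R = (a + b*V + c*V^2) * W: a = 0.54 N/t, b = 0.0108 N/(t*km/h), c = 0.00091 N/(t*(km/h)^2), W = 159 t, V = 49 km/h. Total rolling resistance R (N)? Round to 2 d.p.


b*V = 0.0108 * 49 = 0.5292
c*V^2 = 0.00091 * 2401 = 2.18491
R_per_t = 0.54 + 0.5292 + 2.18491 = 3.25411 N/t
R_total = 3.25411 * 159 = 517.40 N

517.40


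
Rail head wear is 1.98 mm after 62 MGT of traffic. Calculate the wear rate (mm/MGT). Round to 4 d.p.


Wear rate = total wear / cumulative tonnage
Rate = 1.98 / 62
Rate = 0.0319 mm/MGT

0.0319


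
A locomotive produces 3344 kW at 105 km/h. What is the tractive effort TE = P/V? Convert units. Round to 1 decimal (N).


Convert: P = 3344 kW = 3344000 W
V = 105 / 3.6 = 29.1667 m/s
TE = 3344000 / 29.1667
TE = 114651.4 N

114651.4


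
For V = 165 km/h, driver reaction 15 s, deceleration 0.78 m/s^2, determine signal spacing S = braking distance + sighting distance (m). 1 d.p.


V = 165 / 3.6 = 45.8333 m/s
Braking distance = 45.8333^2 / (2*0.78) = 1346.599 m
Sighting distance = 45.8333 * 15 = 687.5 m
S = 1346.599 + 687.5 = 2034.1 m

2034.1


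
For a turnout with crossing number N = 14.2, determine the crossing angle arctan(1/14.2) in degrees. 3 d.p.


1/N = 1/14.2 = 0.070423
angle = arctan(0.070423) = 0.070306 rad
angle = 0.070306 * 180/pi = 4.028 degrees

4.028


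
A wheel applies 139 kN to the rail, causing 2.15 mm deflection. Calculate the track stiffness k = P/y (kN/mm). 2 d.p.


Track stiffness k = P / y
k = 139 / 2.15
k = 64.65 kN/mm

64.65


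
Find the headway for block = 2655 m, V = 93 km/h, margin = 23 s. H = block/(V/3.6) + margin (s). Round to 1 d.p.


V = 93 / 3.6 = 25.8333 m/s
Block traversal time = 2655 / 25.8333 = 102.7742 s
Headway = 102.7742 + 23
Headway = 125.8 s

125.8


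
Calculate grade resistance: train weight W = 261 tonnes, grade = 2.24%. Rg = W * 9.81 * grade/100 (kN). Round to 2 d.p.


Rg = W * 9.81 * grade / 100
Rg = 261 * 9.81 * 2.24 / 100
Rg = 2560.41 * 0.0224
Rg = 57.35 kN

57.35


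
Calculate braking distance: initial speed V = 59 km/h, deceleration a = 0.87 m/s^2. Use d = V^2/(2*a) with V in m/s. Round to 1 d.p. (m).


Convert speed: V = 59 / 3.6 = 16.3889 m/s
V^2 = 268.5957
d = 268.5957 / (2 * 0.87)
d = 268.5957 / 1.74
d = 154.4 m

154.4


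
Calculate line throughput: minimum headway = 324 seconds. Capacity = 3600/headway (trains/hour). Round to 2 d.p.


Capacity = 3600 / headway
Capacity = 3600 / 324
Capacity = 11.11 trains/hour

11.11


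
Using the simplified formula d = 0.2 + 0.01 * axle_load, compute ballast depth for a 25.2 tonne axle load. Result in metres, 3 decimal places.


d = 0.2 + 0.01 * 25.2
d = 0.2 + 0.252
d = 0.452 m

0.452


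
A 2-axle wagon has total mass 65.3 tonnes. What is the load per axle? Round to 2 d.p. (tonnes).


Load per axle = total weight / number of axles
Load = 65.3 / 2
Load = 32.65 tonnes

32.65


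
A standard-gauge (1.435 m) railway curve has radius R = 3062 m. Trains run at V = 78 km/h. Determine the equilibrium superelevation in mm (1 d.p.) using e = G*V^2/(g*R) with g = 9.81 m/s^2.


Convert speed: V = 78 / 3.6 = 21.6667 m/s
Apply formula: e = 1.435 * 21.6667^2 / (9.81 * 3062)
e = 1.435 * 469.4444 / 30038.22
e = 0.022427 m = 22.4 mm

22.4


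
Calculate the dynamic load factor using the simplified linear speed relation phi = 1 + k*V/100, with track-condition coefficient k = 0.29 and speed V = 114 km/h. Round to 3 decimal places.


phi = 1 + k * V / 100
phi = 1 + 0.29 * 114 / 100
phi = 1 + 0.3306
phi = 1.331

1.331


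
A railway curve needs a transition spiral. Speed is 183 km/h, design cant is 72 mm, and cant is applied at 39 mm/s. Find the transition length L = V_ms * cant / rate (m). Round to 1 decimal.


Convert speed: V = 183 / 3.6 = 50.8333 m/s
L = 50.8333 * 72 / 39
L = 3660.0 / 39
L = 93.8 m

93.8


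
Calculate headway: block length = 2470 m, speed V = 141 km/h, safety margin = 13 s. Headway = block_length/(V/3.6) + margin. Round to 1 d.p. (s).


V = 141 / 3.6 = 39.1667 m/s
Block traversal time = 2470 / 39.1667 = 63.0638 s
Headway = 63.0638 + 13
Headway = 76.1 s

76.1


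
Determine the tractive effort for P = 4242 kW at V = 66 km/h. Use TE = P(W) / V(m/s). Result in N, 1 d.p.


Convert: P = 4242 kW = 4242000 W
V = 66 / 3.6 = 18.3333 m/s
TE = 4242000 / 18.3333
TE = 231381.8 N

231381.8


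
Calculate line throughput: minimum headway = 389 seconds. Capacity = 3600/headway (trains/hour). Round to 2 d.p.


Capacity = 3600 / headway
Capacity = 3600 / 389
Capacity = 9.25 trains/hour

9.25


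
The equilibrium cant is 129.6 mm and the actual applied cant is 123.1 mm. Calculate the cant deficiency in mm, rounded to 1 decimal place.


Cant deficiency = equilibrium cant - actual cant
CD = 129.6 - 123.1
CD = 6.5 mm

6.5


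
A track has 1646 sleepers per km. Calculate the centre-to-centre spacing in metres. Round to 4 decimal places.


Spacing = 1000 m / number of sleepers
Spacing = 1000 / 1646
Spacing = 0.6075 m

0.6075


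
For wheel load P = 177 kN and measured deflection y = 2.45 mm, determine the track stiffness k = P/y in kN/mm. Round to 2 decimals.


Track stiffness k = P / y
k = 177 / 2.45
k = 72.24 kN/mm

72.24


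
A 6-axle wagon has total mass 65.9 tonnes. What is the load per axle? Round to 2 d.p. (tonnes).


Load per axle = total weight / number of axles
Load = 65.9 / 6
Load = 10.98 tonnes

10.98


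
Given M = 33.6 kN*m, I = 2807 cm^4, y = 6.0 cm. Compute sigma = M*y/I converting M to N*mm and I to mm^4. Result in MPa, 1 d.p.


Convert units:
M = 33.6 kN*m = 33600000 N*mm
y = 6.0 cm = 60 mm
I = 2807 cm^4 = 28070000 mm^4
sigma = 33600000 * 60 / 28070000
sigma = 71.8 MPa

71.8


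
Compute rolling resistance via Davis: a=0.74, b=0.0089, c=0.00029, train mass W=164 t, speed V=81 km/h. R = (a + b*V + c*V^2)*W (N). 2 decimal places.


b*V = 0.0089 * 81 = 0.7209
c*V^2 = 0.00029 * 6561 = 1.90269
R_per_t = 0.74 + 0.7209 + 1.90269 = 3.36359 N/t
R_total = 3.36359 * 164 = 551.63 N

551.63


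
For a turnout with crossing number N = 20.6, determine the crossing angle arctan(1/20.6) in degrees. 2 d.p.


1/N = 1/20.6 = 0.048544
angle = arctan(0.048544) = 0.048506 rad
angle = 0.048506 * 180/pi = 2.78 degrees

2.78


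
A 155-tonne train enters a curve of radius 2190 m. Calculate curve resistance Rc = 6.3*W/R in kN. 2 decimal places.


Rc = 6.3 * W / R
Rc = 6.3 * 155 / 2190
Rc = 976.5 / 2190
Rc = 0.45 kN

0.45


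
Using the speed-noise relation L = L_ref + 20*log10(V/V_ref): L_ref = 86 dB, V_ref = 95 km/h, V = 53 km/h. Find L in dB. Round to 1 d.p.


V/V_ref = 53 / 95 = 0.557895
log10(0.557895) = -0.253448
20 * -0.253448 = -5.069
L = 86 + -5.069 = 80.9 dB

80.9


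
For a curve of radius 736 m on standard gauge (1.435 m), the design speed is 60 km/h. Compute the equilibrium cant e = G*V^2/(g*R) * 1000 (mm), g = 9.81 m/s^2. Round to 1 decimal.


Convert speed: V = 60 / 3.6 = 16.6667 m/s
Apply formula: e = 1.435 * 16.6667^2 / (9.81 * 736)
e = 1.435 * 277.7778 / 7220.16
e = 0.055208 m = 55.2 mm

55.2


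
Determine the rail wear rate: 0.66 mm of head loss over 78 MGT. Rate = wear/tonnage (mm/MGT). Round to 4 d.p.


Wear rate = total wear / cumulative tonnage
Rate = 0.66 / 78
Rate = 0.0085 mm/MGT

0.0085


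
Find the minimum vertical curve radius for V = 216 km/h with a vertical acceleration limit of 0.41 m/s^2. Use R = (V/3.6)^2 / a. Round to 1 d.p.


Convert speed: V = 216 / 3.6 = 60.0 m/s
V^2 = 3600.0 m^2/s^2
R_v = 3600.0 / 0.41
R_v = 8780.5 m

8780.5


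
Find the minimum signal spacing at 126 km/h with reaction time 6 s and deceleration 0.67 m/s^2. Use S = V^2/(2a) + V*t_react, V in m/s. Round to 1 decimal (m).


V = 126 / 3.6 = 35.0 m/s
Braking distance = 35.0^2 / (2*0.67) = 914.1791 m
Sighting distance = 35.0 * 6 = 210.0 m
S = 914.1791 + 210.0 = 1124.2 m

1124.2


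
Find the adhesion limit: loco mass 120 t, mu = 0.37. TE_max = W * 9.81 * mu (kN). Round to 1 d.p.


TE_max = W * g * mu
TE_max = 120 * 9.81 * 0.37
TE_max = 1177.2 * 0.37
TE_max = 435.6 kN

435.6


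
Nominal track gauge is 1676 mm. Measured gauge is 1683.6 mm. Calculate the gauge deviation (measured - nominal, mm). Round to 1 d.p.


Deviation = measured - nominal
Deviation = 1683.6 - 1676
Deviation = 7.6 mm

7.6


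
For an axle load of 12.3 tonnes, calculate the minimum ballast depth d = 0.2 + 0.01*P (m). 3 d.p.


d = 0.2 + 0.01 * 12.3
d = 0.2 + 0.123
d = 0.323 m

0.323


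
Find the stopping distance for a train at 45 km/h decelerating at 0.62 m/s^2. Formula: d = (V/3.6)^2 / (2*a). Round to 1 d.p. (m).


Convert speed: V = 45 / 3.6 = 12.5 m/s
V^2 = 156.25
d = 156.25 / (2 * 0.62)
d = 156.25 / 1.24
d = 126.0 m

126.0


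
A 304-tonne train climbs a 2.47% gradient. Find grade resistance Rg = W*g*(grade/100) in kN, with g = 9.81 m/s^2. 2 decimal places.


Rg = W * 9.81 * grade / 100
Rg = 304 * 9.81 * 2.47 / 100
Rg = 2982.24 * 0.0247
Rg = 73.66 kN

73.66


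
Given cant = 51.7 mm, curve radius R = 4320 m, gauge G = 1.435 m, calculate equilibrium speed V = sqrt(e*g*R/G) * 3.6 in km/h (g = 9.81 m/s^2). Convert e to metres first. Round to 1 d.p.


Convert cant: e = 51.7 mm = 0.0517 m
V_ms = sqrt(0.0517 * 9.81 * 4320 / 1.435)
V_ms = sqrt(1526.832502) = 39.0747 m/s
V = 39.0747 * 3.6 = 140.7 km/h

140.7


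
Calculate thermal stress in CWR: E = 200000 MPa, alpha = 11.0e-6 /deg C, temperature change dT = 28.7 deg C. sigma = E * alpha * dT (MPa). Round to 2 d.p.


sigma = E * alpha * dT
sigma = 200000 * 11.0e-6 * 28.7
sigma = 2.2 * 28.7
sigma = 63.14 MPa

63.14


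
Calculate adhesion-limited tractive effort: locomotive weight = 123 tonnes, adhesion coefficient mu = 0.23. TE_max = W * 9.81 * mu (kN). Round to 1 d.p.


TE_max = W * g * mu
TE_max = 123 * 9.81 * 0.23
TE_max = 1206.63 * 0.23
TE_max = 277.5 kN

277.5


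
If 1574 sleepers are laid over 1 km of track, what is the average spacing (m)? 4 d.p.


Spacing = 1000 m / number of sleepers
Spacing = 1000 / 1574
Spacing = 0.6353 m

0.6353


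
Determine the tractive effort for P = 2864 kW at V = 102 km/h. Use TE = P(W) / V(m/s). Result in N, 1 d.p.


Convert: P = 2864 kW = 2864000 W
V = 102 / 3.6 = 28.3333 m/s
TE = 2864000 / 28.3333
TE = 101082.4 N

101082.4


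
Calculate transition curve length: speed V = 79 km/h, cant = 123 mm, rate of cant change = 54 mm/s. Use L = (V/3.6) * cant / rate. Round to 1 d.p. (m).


Convert speed: V = 79 / 3.6 = 21.9444 m/s
L = 21.9444 * 123 / 54
L = 2699.1667 / 54
L = 50.0 m

50.0


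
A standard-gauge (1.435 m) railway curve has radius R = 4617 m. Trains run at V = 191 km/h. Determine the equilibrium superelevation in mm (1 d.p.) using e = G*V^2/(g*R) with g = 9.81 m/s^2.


Convert speed: V = 191 / 3.6 = 53.0556 m/s
Apply formula: e = 1.435 * 53.0556^2 / (9.81 * 4617)
e = 1.435 * 2814.892 / 45292.77
e = 0.089184 m = 89.2 mm

89.2


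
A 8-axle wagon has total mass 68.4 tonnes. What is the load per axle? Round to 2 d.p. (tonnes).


Load per axle = total weight / number of axles
Load = 68.4 / 8
Load = 8.55 tonnes

8.55


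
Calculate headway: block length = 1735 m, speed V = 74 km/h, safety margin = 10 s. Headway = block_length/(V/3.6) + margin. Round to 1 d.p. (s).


V = 74 / 3.6 = 20.5556 m/s
Block traversal time = 1735 / 20.5556 = 84.4054 s
Headway = 84.4054 + 10
Headway = 94.4 s

94.4


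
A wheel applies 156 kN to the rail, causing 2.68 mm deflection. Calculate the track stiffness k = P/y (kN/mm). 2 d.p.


Track stiffness k = P / y
k = 156 / 2.68
k = 58.21 kN/mm

58.21


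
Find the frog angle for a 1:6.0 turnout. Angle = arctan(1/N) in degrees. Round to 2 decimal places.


1/N = 1/6.0 = 0.166667
angle = arctan(0.166667) = 0.165149 rad
angle = 0.165149 * 180/pi = 9.46 degrees

9.46


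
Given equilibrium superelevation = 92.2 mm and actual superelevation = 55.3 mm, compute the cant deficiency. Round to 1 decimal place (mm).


Cant deficiency = equilibrium cant - actual cant
CD = 92.2 - 55.3
CD = 36.9 mm

36.9


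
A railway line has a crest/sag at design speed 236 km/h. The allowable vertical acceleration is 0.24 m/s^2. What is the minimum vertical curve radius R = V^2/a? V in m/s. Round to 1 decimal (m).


Convert speed: V = 236 / 3.6 = 65.5556 m/s
V^2 = 4297.5309 m^2/s^2
R_v = 4297.5309 / 0.24
R_v = 17906.4 m

17906.4


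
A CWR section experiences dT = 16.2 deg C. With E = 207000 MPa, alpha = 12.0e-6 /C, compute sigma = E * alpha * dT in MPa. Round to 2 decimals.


sigma = E * alpha * dT
sigma = 207000 * 12.0e-6 * 16.2
sigma = 2.484 * 16.2
sigma = 40.24 MPa

40.24


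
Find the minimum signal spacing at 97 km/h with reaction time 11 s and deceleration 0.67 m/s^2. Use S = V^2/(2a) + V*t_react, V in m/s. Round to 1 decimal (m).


V = 97 / 3.6 = 26.9444 m/s
Braking distance = 26.9444^2 / (2*0.67) = 541.7933 m
Sighting distance = 26.9444 * 11 = 296.3889 m
S = 541.7933 + 296.3889 = 838.2 m

838.2


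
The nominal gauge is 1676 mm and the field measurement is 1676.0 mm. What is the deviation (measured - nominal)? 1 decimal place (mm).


Deviation = measured - nominal
Deviation = 1676.0 - 1676
Deviation = 0.0 mm

0.0


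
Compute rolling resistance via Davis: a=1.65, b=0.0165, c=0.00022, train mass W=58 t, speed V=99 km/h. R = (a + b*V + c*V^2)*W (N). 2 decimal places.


b*V = 0.0165 * 99 = 1.6335
c*V^2 = 0.00022 * 9801 = 2.15622
R_per_t = 1.65 + 1.6335 + 2.15622 = 5.43972 N/t
R_total = 5.43972 * 58 = 315.50 N

315.50


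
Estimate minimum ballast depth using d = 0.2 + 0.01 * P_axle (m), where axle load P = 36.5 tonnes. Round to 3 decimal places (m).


d = 0.2 + 0.01 * 36.5
d = 0.2 + 0.365
d = 0.565 m

0.565


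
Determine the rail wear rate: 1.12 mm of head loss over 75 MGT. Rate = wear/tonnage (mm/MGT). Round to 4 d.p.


Wear rate = total wear / cumulative tonnage
Rate = 1.12 / 75
Rate = 0.0149 mm/MGT

0.0149


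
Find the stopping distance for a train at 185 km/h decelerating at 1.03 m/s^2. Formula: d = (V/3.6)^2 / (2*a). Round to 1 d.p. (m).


Convert speed: V = 185 / 3.6 = 51.3889 m/s
V^2 = 2640.8179
d = 2640.8179 / (2 * 1.03)
d = 2640.8179 / 2.06
d = 1282.0 m

1282.0


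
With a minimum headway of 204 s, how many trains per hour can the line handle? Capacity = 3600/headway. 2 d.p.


Capacity = 3600 / headway
Capacity = 3600 / 204
Capacity = 17.65 trains/hour

17.65


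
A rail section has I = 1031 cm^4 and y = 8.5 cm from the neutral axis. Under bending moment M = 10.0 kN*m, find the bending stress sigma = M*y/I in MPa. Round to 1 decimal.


Convert units:
M = 10.0 kN*m = 10000000 N*mm
y = 8.5 cm = 85 mm
I = 1031 cm^4 = 10310000 mm^4
sigma = 10000000 * 85 / 10310000
sigma = 82.4 MPa

82.4


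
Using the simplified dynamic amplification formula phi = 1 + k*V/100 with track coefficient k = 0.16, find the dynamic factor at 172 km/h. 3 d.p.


phi = 1 + k * V / 100
phi = 1 + 0.16 * 172 / 100
phi = 1 + 0.2752
phi = 1.275

1.275


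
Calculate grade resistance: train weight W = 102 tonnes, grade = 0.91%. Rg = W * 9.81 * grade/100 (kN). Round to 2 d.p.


Rg = W * 9.81 * grade / 100
Rg = 102 * 9.81 * 0.91 / 100
Rg = 1000.62 * 0.0091
Rg = 9.11 kN

9.11


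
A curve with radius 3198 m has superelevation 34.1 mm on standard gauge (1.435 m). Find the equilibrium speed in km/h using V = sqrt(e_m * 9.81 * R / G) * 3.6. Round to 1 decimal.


Convert cant: e = 34.1 mm = 0.0341 m
V_ms = sqrt(0.0341 * 9.81 * 3198 / 1.435)
V_ms = sqrt(745.503943) = 27.3039 m/s
V = 27.3039 * 3.6 = 98.3 km/h

98.3


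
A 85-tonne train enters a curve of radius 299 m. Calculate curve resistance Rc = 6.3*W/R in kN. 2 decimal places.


Rc = 6.3 * W / R
Rc = 6.3 * 85 / 299
Rc = 535.5 / 299
Rc = 1.79 kN

1.79


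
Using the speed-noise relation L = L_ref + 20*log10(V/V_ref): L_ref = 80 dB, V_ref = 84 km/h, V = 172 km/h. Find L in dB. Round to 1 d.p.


V/V_ref = 172 / 84 = 2.047619
log10(2.047619) = 0.311249
20 * 0.311249 = 6.225
L = 80 + 6.225 = 86.2 dB

86.2


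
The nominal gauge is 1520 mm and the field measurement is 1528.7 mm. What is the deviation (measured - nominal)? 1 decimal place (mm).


Deviation = measured - nominal
Deviation = 1528.7 - 1520
Deviation = 8.7 mm

8.7


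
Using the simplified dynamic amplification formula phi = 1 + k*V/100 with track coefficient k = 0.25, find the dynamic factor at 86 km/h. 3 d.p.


phi = 1 + k * V / 100
phi = 1 + 0.25 * 86 / 100
phi = 1 + 0.215
phi = 1.215

1.215


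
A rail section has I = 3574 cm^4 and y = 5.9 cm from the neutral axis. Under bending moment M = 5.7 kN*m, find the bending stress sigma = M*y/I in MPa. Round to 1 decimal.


Convert units:
M = 5.7 kN*m = 5700000 N*mm
y = 5.9 cm = 59 mm
I = 3574 cm^4 = 35740000 mm^4
sigma = 5700000 * 59 / 35740000
sigma = 9.4 MPa

9.4


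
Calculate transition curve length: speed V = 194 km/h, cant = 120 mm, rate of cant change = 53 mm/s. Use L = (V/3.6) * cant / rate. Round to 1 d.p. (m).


Convert speed: V = 194 / 3.6 = 53.8889 m/s
L = 53.8889 * 120 / 53
L = 6466.6667 / 53
L = 122.0 m

122.0


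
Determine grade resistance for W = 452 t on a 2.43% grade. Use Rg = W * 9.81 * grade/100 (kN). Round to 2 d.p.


Rg = W * 9.81 * grade / 100
Rg = 452 * 9.81 * 2.43 / 100
Rg = 4434.12 * 0.0243
Rg = 107.75 kN

107.75


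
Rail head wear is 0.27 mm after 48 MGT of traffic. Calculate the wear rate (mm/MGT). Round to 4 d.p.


Wear rate = total wear / cumulative tonnage
Rate = 0.27 / 48
Rate = 0.0056 mm/MGT

0.0056


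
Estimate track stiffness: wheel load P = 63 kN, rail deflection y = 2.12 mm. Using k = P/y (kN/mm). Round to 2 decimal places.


Track stiffness k = P / y
k = 63 / 2.12
k = 29.72 kN/mm

29.72


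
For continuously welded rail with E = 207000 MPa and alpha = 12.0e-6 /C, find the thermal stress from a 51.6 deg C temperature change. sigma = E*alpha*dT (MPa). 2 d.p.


sigma = E * alpha * dT
sigma = 207000 * 12.0e-6 * 51.6
sigma = 2.484 * 51.6
sigma = 128.17 MPa

128.17


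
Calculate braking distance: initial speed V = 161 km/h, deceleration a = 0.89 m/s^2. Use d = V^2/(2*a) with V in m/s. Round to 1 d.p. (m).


Convert speed: V = 161 / 3.6 = 44.7222 m/s
V^2 = 2000.0772
d = 2000.0772 / (2 * 0.89)
d = 2000.0772 / 1.78
d = 1123.6 m

1123.6


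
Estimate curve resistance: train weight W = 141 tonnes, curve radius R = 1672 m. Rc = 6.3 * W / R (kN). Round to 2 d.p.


Rc = 6.3 * W / R
Rc = 6.3 * 141 / 1672
Rc = 888.3 / 1672
Rc = 0.53 kN

0.53


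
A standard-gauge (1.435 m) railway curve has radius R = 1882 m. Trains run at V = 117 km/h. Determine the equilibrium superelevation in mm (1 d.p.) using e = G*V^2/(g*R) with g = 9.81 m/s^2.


Convert speed: V = 117 / 3.6 = 32.5 m/s
Apply formula: e = 1.435 * 32.5^2 / (9.81 * 1882)
e = 1.435 * 1056.25 / 18462.42
e = 0.082098 m = 82.1 mm

82.1


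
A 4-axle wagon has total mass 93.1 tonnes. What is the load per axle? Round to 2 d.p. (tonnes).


Load per axle = total weight / number of axles
Load = 93.1 / 4
Load = 23.28 tonnes

23.28


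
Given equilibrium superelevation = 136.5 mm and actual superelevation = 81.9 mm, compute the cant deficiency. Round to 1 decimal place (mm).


Cant deficiency = equilibrium cant - actual cant
CD = 136.5 - 81.9
CD = 54.6 mm

54.6


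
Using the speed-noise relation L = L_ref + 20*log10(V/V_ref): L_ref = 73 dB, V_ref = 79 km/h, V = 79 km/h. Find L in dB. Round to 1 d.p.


V/V_ref = 79 / 79 = 1.0
log10(1.0) = 0.0
20 * 0.0 = 0.0
L = 73 + 0.0 = 73.0 dB

73.0


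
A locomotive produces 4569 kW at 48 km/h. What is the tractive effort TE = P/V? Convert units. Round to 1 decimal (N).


Convert: P = 4569 kW = 4569000 W
V = 48 / 3.6 = 13.3333 m/s
TE = 4569000 / 13.3333
TE = 342675.0 N

342675.0


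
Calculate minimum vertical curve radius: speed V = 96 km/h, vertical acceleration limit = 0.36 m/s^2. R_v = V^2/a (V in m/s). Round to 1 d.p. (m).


Convert speed: V = 96 / 3.6 = 26.6667 m/s
V^2 = 711.1111 m^2/s^2
R_v = 711.1111 / 0.36
R_v = 1975.3 m

1975.3


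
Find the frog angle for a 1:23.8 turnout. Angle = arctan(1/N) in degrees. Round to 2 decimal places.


1/N = 1/23.8 = 0.042017
angle = arctan(0.042017) = 0.041992 rad
angle = 0.041992 * 180/pi = 2.41 degrees

2.41


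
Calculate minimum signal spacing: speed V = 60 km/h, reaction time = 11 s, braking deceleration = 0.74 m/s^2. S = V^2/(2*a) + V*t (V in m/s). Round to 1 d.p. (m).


V = 60 / 3.6 = 16.6667 m/s
Braking distance = 16.6667^2 / (2*0.74) = 187.6877 m
Sighting distance = 16.6667 * 11 = 183.3333 m
S = 187.6877 + 183.3333 = 371.0 m

371.0


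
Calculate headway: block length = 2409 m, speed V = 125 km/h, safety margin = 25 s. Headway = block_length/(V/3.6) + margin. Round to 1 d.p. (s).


V = 125 / 3.6 = 34.7222 m/s
Block traversal time = 2409 / 34.7222 = 69.3792 s
Headway = 69.3792 + 25
Headway = 94.4 s

94.4


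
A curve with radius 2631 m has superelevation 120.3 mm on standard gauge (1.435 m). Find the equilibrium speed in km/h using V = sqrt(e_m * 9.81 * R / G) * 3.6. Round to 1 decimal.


Convert cant: e = 120.3 mm = 0.1203 m
V_ms = sqrt(0.1203 * 9.81 * 2631 / 1.435)
V_ms = sqrt(2163.732567) = 46.5159 m/s
V = 46.5159 * 3.6 = 167.5 km/h

167.5


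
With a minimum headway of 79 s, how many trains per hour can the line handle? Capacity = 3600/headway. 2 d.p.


Capacity = 3600 / headway
Capacity = 3600 / 79
Capacity = 45.57 trains/hour

45.57


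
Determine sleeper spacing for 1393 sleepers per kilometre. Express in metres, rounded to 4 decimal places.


Spacing = 1000 m / number of sleepers
Spacing = 1000 / 1393
Spacing = 0.7179 m

0.7179


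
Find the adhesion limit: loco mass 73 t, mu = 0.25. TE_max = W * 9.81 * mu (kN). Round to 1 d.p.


TE_max = W * g * mu
TE_max = 73 * 9.81 * 0.25
TE_max = 716.13 * 0.25
TE_max = 179.0 kN

179.0


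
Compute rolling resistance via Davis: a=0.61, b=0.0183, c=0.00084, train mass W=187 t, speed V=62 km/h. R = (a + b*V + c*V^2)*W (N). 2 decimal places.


b*V = 0.0183 * 62 = 1.1346
c*V^2 = 0.00084 * 3844 = 3.22896
R_per_t = 0.61 + 1.1346 + 3.22896 = 4.97356 N/t
R_total = 4.97356 * 187 = 930.06 N

930.06


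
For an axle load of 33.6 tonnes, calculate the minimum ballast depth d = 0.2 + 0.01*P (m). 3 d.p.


d = 0.2 + 0.01 * 33.6
d = 0.2 + 0.336
d = 0.536 m

0.536


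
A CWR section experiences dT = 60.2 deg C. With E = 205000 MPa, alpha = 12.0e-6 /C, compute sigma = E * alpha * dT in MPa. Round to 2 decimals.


sigma = E * alpha * dT
sigma = 205000 * 12.0e-6 * 60.2
sigma = 2.46 * 60.2
sigma = 148.09 MPa

148.09


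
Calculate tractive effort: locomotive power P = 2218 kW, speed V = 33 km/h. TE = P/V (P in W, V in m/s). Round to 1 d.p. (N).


Convert: P = 2218 kW = 2218000 W
V = 33 / 3.6 = 9.1667 m/s
TE = 2218000 / 9.1667
TE = 241963.6 N

241963.6


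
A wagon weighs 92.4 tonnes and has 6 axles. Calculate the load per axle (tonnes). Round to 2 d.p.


Load per axle = total weight / number of axles
Load = 92.4 / 6
Load = 15.40 tonnes

15.40


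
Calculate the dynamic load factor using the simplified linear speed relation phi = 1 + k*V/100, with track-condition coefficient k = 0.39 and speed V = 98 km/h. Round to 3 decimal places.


phi = 1 + k * V / 100
phi = 1 + 0.39 * 98 / 100
phi = 1 + 0.3822
phi = 1.382

1.382


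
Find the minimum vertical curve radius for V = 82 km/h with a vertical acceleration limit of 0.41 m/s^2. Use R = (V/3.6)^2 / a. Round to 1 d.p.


Convert speed: V = 82 / 3.6 = 22.7778 m/s
V^2 = 518.8272 m^2/s^2
R_v = 518.8272 / 0.41
R_v = 1265.4 m

1265.4


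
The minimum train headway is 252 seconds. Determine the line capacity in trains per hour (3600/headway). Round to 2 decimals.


Capacity = 3600 / headway
Capacity = 3600 / 252
Capacity = 14.29 trains/hour

14.29


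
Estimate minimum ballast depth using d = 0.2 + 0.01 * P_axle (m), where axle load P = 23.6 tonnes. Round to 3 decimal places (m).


d = 0.2 + 0.01 * 23.6
d = 0.2 + 0.236
d = 0.436 m

0.436


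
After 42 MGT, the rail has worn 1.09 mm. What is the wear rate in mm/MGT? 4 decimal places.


Wear rate = total wear / cumulative tonnage
Rate = 1.09 / 42
Rate = 0.0260 mm/MGT

0.0260


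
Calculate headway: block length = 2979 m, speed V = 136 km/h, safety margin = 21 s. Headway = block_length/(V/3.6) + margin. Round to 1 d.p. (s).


V = 136 / 3.6 = 37.7778 m/s
Block traversal time = 2979 / 37.7778 = 78.8559 s
Headway = 78.8559 + 21
Headway = 99.9 s

99.9


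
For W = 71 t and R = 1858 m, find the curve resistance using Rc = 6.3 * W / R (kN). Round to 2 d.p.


Rc = 6.3 * W / R
Rc = 6.3 * 71 / 1858
Rc = 447.3 / 1858
Rc = 0.24 kN

0.24


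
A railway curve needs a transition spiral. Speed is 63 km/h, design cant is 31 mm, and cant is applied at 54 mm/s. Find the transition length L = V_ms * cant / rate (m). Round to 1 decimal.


Convert speed: V = 63 / 3.6 = 17.5 m/s
L = 17.5 * 31 / 54
L = 542.5 / 54
L = 10.0 m

10.0


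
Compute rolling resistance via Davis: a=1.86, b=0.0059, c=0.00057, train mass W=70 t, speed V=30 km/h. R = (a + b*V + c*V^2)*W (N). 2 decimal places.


b*V = 0.0059 * 30 = 0.177
c*V^2 = 0.00057 * 900 = 0.513
R_per_t = 1.86 + 0.177 + 0.513 = 2.55 N/t
R_total = 2.55 * 70 = 178.50 N

178.50


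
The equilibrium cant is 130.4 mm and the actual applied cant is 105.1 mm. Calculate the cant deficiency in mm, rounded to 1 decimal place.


Cant deficiency = equilibrium cant - actual cant
CD = 130.4 - 105.1
CD = 25.3 mm

25.3


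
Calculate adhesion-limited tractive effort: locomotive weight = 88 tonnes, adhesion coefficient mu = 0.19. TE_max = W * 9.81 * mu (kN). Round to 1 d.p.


TE_max = W * g * mu
TE_max = 88 * 9.81 * 0.19
TE_max = 863.28 * 0.19
TE_max = 164.0 kN

164.0


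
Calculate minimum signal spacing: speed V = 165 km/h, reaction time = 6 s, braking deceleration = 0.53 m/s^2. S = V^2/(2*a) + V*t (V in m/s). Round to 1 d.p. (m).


V = 165 / 3.6 = 45.8333 m/s
Braking distance = 45.8333^2 / (2*0.53) = 1981.7872 m
Sighting distance = 45.8333 * 6 = 275.0 m
S = 1981.7872 + 275.0 = 2256.8 m

2256.8


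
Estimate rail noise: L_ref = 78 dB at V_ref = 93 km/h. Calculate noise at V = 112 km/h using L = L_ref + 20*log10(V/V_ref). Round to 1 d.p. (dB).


V/V_ref = 112 / 93 = 1.204301
log10(1.204301) = 0.080735
20 * 0.080735 = 1.6147
L = 78 + 1.6147 = 79.6 dB

79.6


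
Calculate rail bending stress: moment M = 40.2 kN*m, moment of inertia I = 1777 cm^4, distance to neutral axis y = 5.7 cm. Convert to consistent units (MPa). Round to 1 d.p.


Convert units:
M = 40.2 kN*m = 40200000 N*mm
y = 5.7 cm = 57 mm
I = 1777 cm^4 = 17770000 mm^4
sigma = 40200000 * 57 / 17770000
sigma = 128.9 MPa

128.9


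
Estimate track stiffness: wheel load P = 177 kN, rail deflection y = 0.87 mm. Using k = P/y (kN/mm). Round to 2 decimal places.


Track stiffness k = P / y
k = 177 / 0.87
k = 203.45 kN/mm

203.45


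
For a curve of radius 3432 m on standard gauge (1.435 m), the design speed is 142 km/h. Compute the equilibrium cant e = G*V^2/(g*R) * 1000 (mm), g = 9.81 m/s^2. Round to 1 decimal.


Convert speed: V = 142 / 3.6 = 39.4444 m/s
Apply formula: e = 1.435 * 39.4444^2 / (9.81 * 3432)
e = 1.435 * 1555.8642 / 33667.92
e = 0.066314 m = 66.3 mm

66.3


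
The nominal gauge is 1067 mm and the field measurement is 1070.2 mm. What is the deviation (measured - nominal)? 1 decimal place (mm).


Deviation = measured - nominal
Deviation = 1070.2 - 1067
Deviation = 3.2 mm

3.2


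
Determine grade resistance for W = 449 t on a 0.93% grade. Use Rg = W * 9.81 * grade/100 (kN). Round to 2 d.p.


Rg = W * 9.81 * grade / 100
Rg = 449 * 9.81 * 0.93 / 100
Rg = 4404.69 * 0.0093
Rg = 40.96 kN

40.96


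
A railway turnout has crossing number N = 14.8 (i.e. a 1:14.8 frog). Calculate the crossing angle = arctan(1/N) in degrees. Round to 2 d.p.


1/N = 1/14.8 = 0.067568
angle = arctan(0.067568) = 0.067465 rad
angle = 0.067465 * 180/pi = 3.87 degrees

3.87


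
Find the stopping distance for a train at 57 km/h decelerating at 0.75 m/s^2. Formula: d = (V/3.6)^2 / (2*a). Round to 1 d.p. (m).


Convert speed: V = 57 / 3.6 = 15.8333 m/s
V^2 = 250.6944
d = 250.6944 / (2 * 0.75)
d = 250.6944 / 1.5
d = 167.1 m

167.1


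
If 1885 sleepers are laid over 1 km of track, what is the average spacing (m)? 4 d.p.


Spacing = 1000 m / number of sleepers
Spacing = 1000 / 1885
Spacing = 0.5305 m

0.5305


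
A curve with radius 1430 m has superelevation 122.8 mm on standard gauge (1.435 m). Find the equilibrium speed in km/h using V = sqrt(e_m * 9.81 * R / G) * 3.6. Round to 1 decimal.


Convert cant: e = 122.8 mm = 0.1228 m
V_ms = sqrt(0.1228 * 9.81 * 1430 / 1.435)
V_ms = sqrt(1200.470551) = 34.6478 m/s
V = 34.6478 * 3.6 = 124.7 km/h

124.7


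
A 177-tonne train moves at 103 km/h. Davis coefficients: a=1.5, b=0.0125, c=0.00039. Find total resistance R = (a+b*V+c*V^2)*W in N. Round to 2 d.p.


b*V = 0.0125 * 103 = 1.2875
c*V^2 = 0.00039 * 10609 = 4.13751
R_per_t = 1.5 + 1.2875 + 4.13751 = 6.92501 N/t
R_total = 6.92501 * 177 = 1225.73 N

1225.73


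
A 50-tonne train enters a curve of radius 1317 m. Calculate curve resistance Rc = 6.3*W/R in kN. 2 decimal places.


Rc = 6.3 * W / R
Rc = 6.3 * 50 / 1317
Rc = 315.0 / 1317
Rc = 0.24 kN

0.24


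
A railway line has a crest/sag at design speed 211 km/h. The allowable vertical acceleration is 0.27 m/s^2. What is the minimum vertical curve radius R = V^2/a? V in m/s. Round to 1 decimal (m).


Convert speed: V = 211 / 3.6 = 58.6111 m/s
V^2 = 3435.2623 m^2/s^2
R_v = 3435.2623 / 0.27
R_v = 12723.2 m

12723.2


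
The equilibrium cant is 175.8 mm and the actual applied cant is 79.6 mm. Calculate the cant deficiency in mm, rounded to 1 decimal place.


Cant deficiency = equilibrium cant - actual cant
CD = 175.8 - 79.6
CD = 96.2 mm

96.2


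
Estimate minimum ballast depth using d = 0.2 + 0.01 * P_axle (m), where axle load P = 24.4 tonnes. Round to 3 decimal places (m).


d = 0.2 + 0.01 * 24.4
d = 0.2 + 0.244
d = 0.444 m

0.444


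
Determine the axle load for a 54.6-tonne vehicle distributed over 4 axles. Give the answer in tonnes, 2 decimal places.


Load per axle = total weight / number of axles
Load = 54.6 / 4
Load = 13.65 tonnes

13.65


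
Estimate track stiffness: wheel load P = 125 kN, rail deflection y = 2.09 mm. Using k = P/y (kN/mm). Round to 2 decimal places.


Track stiffness k = P / y
k = 125 / 2.09
k = 59.81 kN/mm

59.81


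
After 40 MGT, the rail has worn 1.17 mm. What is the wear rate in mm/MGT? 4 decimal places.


Wear rate = total wear / cumulative tonnage
Rate = 1.17 / 40
Rate = 0.0293 mm/MGT

0.0293


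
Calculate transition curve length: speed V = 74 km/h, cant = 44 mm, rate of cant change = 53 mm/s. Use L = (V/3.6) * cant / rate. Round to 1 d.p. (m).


Convert speed: V = 74 / 3.6 = 20.5556 m/s
L = 20.5556 * 44 / 53
L = 904.4444 / 53
L = 17.1 m

17.1


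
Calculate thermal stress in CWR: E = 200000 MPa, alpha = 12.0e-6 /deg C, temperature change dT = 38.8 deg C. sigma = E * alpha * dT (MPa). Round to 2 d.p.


sigma = E * alpha * dT
sigma = 200000 * 12.0e-6 * 38.8
sigma = 2.4 * 38.8
sigma = 93.12 MPa

93.12


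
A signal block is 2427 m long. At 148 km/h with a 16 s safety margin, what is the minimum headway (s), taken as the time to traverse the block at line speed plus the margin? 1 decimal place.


V = 148 / 3.6 = 41.1111 m/s
Block traversal time = 2427 / 41.1111 = 59.0351 s
Headway = 59.0351 + 16
Headway = 75.0 s

75.0
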